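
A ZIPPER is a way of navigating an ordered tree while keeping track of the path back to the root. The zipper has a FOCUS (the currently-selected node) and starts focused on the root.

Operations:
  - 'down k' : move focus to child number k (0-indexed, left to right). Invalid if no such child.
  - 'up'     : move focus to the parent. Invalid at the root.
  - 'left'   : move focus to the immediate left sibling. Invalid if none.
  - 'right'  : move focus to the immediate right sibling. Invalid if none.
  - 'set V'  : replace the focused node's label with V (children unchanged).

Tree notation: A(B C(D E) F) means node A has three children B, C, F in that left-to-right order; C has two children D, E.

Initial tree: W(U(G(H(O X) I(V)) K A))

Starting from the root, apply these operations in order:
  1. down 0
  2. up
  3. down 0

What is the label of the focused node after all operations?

Step 1 (down 0): focus=U path=0 depth=1 children=['G', 'K', 'A'] left=[] right=[] parent=W
Step 2 (up): focus=W path=root depth=0 children=['U'] (at root)
Step 3 (down 0): focus=U path=0 depth=1 children=['G', 'K', 'A'] left=[] right=[] parent=W

Answer: U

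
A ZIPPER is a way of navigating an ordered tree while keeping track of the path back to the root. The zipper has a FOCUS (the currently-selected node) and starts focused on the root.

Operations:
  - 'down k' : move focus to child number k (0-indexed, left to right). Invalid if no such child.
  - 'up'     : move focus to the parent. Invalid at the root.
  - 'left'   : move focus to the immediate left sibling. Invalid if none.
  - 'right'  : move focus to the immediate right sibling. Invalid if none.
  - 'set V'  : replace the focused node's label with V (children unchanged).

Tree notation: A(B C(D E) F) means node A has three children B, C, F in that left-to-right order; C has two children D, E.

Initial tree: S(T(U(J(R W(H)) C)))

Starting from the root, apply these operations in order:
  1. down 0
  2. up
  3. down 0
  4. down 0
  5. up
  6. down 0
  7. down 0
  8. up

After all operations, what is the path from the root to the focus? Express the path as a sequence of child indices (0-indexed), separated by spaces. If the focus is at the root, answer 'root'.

Answer: 0 0

Derivation:
Step 1 (down 0): focus=T path=0 depth=1 children=['U'] left=[] right=[] parent=S
Step 2 (up): focus=S path=root depth=0 children=['T'] (at root)
Step 3 (down 0): focus=T path=0 depth=1 children=['U'] left=[] right=[] parent=S
Step 4 (down 0): focus=U path=0/0 depth=2 children=['J', 'C'] left=[] right=[] parent=T
Step 5 (up): focus=T path=0 depth=1 children=['U'] left=[] right=[] parent=S
Step 6 (down 0): focus=U path=0/0 depth=2 children=['J', 'C'] left=[] right=[] parent=T
Step 7 (down 0): focus=J path=0/0/0 depth=3 children=['R', 'W'] left=[] right=['C'] parent=U
Step 8 (up): focus=U path=0/0 depth=2 children=['J', 'C'] left=[] right=[] parent=T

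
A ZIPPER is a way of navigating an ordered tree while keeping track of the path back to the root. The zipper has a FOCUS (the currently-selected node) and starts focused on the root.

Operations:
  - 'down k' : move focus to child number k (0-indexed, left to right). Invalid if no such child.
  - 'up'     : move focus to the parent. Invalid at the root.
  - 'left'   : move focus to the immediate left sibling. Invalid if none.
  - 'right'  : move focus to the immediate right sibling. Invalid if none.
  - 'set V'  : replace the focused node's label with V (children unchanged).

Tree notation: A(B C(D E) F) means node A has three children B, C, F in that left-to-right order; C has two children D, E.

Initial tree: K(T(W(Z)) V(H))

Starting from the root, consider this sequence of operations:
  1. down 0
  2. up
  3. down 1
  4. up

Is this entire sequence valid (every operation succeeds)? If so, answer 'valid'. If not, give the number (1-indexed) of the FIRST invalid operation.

Step 1 (down 0): focus=T path=0 depth=1 children=['W'] left=[] right=['V'] parent=K
Step 2 (up): focus=K path=root depth=0 children=['T', 'V'] (at root)
Step 3 (down 1): focus=V path=1 depth=1 children=['H'] left=['T'] right=[] parent=K
Step 4 (up): focus=K path=root depth=0 children=['T', 'V'] (at root)

Answer: valid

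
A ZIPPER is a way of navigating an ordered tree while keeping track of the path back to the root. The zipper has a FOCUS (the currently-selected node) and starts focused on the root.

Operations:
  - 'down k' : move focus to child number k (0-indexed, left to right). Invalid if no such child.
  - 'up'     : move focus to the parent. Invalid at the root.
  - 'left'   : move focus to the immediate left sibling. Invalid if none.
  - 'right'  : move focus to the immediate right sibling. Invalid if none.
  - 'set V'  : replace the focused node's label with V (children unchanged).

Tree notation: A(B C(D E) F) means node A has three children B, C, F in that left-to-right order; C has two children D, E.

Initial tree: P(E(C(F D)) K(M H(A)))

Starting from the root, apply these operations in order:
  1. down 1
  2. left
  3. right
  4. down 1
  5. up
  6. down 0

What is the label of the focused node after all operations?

Answer: M

Derivation:
Step 1 (down 1): focus=K path=1 depth=1 children=['M', 'H'] left=['E'] right=[] parent=P
Step 2 (left): focus=E path=0 depth=1 children=['C'] left=[] right=['K'] parent=P
Step 3 (right): focus=K path=1 depth=1 children=['M', 'H'] left=['E'] right=[] parent=P
Step 4 (down 1): focus=H path=1/1 depth=2 children=['A'] left=['M'] right=[] parent=K
Step 5 (up): focus=K path=1 depth=1 children=['M', 'H'] left=['E'] right=[] parent=P
Step 6 (down 0): focus=M path=1/0 depth=2 children=[] left=[] right=['H'] parent=K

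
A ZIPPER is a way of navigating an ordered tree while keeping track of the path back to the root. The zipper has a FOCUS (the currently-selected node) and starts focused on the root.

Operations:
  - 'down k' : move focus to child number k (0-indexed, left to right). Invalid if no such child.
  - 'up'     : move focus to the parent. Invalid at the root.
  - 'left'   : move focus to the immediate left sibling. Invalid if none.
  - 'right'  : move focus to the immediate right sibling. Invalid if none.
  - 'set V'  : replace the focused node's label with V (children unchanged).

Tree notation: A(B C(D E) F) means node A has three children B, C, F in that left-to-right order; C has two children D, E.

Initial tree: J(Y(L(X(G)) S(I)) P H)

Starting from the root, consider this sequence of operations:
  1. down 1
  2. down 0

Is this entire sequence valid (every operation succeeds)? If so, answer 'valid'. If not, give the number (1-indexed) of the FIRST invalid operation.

Step 1 (down 1): focus=P path=1 depth=1 children=[] left=['Y'] right=['H'] parent=J
Step 2 (down 0): INVALID

Answer: 2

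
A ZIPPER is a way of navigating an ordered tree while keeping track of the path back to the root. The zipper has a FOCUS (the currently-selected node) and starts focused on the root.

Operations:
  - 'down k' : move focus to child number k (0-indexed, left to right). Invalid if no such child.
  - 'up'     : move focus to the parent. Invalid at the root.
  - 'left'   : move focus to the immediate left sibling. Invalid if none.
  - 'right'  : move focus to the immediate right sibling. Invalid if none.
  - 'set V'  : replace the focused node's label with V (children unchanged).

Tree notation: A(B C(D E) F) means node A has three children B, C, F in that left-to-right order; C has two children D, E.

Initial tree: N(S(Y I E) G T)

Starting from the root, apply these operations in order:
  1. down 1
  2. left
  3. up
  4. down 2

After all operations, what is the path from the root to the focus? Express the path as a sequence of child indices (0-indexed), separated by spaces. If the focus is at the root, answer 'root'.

Step 1 (down 1): focus=G path=1 depth=1 children=[] left=['S'] right=['T'] parent=N
Step 2 (left): focus=S path=0 depth=1 children=['Y', 'I', 'E'] left=[] right=['G', 'T'] parent=N
Step 3 (up): focus=N path=root depth=0 children=['S', 'G', 'T'] (at root)
Step 4 (down 2): focus=T path=2 depth=1 children=[] left=['S', 'G'] right=[] parent=N

Answer: 2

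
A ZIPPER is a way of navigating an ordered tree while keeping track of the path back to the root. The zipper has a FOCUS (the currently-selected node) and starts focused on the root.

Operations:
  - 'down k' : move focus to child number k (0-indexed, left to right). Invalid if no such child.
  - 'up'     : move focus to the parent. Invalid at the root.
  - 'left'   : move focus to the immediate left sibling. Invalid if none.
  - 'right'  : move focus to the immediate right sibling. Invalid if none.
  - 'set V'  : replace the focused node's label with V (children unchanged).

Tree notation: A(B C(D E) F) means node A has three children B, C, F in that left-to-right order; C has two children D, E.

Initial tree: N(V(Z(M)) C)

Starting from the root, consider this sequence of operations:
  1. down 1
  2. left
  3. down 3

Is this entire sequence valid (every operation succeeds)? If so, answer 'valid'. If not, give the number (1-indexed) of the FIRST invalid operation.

Step 1 (down 1): focus=C path=1 depth=1 children=[] left=['V'] right=[] parent=N
Step 2 (left): focus=V path=0 depth=1 children=['Z'] left=[] right=['C'] parent=N
Step 3 (down 3): INVALID

Answer: 3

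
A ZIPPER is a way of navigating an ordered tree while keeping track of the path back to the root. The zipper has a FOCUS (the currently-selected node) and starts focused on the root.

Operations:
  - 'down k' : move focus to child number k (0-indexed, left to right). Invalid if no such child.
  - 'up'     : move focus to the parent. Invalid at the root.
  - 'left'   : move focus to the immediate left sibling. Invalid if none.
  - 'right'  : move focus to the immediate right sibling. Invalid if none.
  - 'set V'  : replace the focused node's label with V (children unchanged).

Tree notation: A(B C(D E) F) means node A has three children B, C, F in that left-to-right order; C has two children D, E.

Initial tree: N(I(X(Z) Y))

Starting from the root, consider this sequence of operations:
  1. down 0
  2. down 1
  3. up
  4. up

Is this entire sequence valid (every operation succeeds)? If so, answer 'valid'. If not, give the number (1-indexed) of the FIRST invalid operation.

Step 1 (down 0): focus=I path=0 depth=1 children=['X', 'Y'] left=[] right=[] parent=N
Step 2 (down 1): focus=Y path=0/1 depth=2 children=[] left=['X'] right=[] parent=I
Step 3 (up): focus=I path=0 depth=1 children=['X', 'Y'] left=[] right=[] parent=N
Step 4 (up): focus=N path=root depth=0 children=['I'] (at root)

Answer: valid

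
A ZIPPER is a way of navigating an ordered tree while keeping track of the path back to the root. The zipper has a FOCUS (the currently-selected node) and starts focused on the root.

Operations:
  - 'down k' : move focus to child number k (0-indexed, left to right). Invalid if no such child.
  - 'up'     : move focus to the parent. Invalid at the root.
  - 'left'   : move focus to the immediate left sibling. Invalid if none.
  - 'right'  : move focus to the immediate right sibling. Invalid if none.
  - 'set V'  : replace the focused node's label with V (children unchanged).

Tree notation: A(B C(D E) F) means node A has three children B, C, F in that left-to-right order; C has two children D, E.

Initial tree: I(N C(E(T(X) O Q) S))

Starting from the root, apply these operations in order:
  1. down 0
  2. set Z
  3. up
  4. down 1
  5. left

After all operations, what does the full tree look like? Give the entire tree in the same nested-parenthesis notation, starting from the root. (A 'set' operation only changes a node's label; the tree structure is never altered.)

Step 1 (down 0): focus=N path=0 depth=1 children=[] left=[] right=['C'] parent=I
Step 2 (set Z): focus=Z path=0 depth=1 children=[] left=[] right=['C'] parent=I
Step 3 (up): focus=I path=root depth=0 children=['Z', 'C'] (at root)
Step 4 (down 1): focus=C path=1 depth=1 children=['E', 'S'] left=['Z'] right=[] parent=I
Step 5 (left): focus=Z path=0 depth=1 children=[] left=[] right=['C'] parent=I

Answer: I(Z C(E(T(X) O Q) S))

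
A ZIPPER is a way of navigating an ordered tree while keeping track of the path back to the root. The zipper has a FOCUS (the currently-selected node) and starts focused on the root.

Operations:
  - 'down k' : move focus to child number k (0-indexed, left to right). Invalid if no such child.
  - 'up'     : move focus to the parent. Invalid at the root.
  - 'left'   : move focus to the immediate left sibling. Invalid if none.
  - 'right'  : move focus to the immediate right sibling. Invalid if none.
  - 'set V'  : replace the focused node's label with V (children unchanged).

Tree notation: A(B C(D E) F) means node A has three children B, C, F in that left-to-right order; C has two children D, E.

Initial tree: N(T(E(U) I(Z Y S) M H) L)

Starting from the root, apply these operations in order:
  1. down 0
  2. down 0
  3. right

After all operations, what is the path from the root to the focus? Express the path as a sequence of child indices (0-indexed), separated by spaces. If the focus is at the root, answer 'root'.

Step 1 (down 0): focus=T path=0 depth=1 children=['E', 'I', 'M', 'H'] left=[] right=['L'] parent=N
Step 2 (down 0): focus=E path=0/0 depth=2 children=['U'] left=[] right=['I', 'M', 'H'] parent=T
Step 3 (right): focus=I path=0/1 depth=2 children=['Z', 'Y', 'S'] left=['E'] right=['M', 'H'] parent=T

Answer: 0 1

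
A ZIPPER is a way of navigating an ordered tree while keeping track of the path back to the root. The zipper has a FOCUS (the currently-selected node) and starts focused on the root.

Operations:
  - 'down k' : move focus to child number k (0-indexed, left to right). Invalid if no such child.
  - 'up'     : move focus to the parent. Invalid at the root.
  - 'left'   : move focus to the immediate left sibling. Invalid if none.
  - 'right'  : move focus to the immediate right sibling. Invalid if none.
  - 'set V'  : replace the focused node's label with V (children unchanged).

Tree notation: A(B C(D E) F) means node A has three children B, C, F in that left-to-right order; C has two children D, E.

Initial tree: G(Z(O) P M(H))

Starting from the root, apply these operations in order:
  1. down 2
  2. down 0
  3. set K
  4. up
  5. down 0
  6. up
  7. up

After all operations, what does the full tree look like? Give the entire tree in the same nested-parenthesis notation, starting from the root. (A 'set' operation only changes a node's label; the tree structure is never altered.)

Answer: G(Z(O) P M(K))

Derivation:
Step 1 (down 2): focus=M path=2 depth=1 children=['H'] left=['Z', 'P'] right=[] parent=G
Step 2 (down 0): focus=H path=2/0 depth=2 children=[] left=[] right=[] parent=M
Step 3 (set K): focus=K path=2/0 depth=2 children=[] left=[] right=[] parent=M
Step 4 (up): focus=M path=2 depth=1 children=['K'] left=['Z', 'P'] right=[] parent=G
Step 5 (down 0): focus=K path=2/0 depth=2 children=[] left=[] right=[] parent=M
Step 6 (up): focus=M path=2 depth=1 children=['K'] left=['Z', 'P'] right=[] parent=G
Step 7 (up): focus=G path=root depth=0 children=['Z', 'P', 'M'] (at root)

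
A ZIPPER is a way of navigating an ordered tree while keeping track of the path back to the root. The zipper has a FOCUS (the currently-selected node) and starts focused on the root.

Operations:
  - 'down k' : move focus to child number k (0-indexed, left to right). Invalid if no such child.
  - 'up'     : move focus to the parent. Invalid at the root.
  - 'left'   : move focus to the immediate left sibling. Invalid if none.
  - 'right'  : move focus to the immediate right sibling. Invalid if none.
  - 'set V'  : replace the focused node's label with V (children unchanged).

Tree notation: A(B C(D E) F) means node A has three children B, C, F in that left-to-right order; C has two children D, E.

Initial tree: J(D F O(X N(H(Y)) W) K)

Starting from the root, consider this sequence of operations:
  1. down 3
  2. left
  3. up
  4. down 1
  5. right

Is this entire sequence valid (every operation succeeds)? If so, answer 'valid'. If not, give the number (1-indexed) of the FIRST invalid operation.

Answer: valid

Derivation:
Step 1 (down 3): focus=K path=3 depth=1 children=[] left=['D', 'F', 'O'] right=[] parent=J
Step 2 (left): focus=O path=2 depth=1 children=['X', 'N', 'W'] left=['D', 'F'] right=['K'] parent=J
Step 3 (up): focus=J path=root depth=0 children=['D', 'F', 'O', 'K'] (at root)
Step 4 (down 1): focus=F path=1 depth=1 children=[] left=['D'] right=['O', 'K'] parent=J
Step 5 (right): focus=O path=2 depth=1 children=['X', 'N', 'W'] left=['D', 'F'] right=['K'] parent=J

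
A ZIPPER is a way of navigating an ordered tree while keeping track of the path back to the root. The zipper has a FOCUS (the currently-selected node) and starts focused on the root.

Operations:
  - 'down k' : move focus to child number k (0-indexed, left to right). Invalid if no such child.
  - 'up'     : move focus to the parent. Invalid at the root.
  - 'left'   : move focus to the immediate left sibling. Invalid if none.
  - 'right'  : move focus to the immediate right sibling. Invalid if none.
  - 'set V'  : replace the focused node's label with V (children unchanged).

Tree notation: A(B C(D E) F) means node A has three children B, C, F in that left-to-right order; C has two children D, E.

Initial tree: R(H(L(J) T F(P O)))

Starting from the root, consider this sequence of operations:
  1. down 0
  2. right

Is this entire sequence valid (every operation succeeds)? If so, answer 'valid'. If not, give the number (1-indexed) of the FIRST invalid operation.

Step 1 (down 0): focus=H path=0 depth=1 children=['L', 'T', 'F'] left=[] right=[] parent=R
Step 2 (right): INVALID

Answer: 2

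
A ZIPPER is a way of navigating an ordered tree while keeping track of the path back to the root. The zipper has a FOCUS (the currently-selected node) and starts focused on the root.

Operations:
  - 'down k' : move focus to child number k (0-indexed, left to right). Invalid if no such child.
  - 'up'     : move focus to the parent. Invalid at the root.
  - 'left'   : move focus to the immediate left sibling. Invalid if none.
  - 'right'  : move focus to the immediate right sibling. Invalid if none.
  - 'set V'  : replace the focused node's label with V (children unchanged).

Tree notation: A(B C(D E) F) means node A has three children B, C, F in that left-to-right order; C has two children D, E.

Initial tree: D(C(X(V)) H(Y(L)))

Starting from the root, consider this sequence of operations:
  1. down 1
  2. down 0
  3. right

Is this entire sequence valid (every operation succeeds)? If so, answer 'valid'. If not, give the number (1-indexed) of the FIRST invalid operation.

Answer: 3

Derivation:
Step 1 (down 1): focus=H path=1 depth=1 children=['Y'] left=['C'] right=[] parent=D
Step 2 (down 0): focus=Y path=1/0 depth=2 children=['L'] left=[] right=[] parent=H
Step 3 (right): INVALID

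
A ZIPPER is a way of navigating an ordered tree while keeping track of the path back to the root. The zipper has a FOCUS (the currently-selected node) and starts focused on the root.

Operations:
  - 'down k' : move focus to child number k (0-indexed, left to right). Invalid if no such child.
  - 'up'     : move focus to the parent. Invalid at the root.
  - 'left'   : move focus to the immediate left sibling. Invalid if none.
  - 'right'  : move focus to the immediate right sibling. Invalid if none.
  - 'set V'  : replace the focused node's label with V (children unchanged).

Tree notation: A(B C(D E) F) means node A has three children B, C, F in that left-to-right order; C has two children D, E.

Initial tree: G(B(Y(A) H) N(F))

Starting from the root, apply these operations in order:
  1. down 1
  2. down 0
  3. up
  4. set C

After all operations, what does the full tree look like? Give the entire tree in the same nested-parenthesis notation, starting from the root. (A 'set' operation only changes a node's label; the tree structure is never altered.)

Step 1 (down 1): focus=N path=1 depth=1 children=['F'] left=['B'] right=[] parent=G
Step 2 (down 0): focus=F path=1/0 depth=2 children=[] left=[] right=[] parent=N
Step 3 (up): focus=N path=1 depth=1 children=['F'] left=['B'] right=[] parent=G
Step 4 (set C): focus=C path=1 depth=1 children=['F'] left=['B'] right=[] parent=G

Answer: G(B(Y(A) H) C(F))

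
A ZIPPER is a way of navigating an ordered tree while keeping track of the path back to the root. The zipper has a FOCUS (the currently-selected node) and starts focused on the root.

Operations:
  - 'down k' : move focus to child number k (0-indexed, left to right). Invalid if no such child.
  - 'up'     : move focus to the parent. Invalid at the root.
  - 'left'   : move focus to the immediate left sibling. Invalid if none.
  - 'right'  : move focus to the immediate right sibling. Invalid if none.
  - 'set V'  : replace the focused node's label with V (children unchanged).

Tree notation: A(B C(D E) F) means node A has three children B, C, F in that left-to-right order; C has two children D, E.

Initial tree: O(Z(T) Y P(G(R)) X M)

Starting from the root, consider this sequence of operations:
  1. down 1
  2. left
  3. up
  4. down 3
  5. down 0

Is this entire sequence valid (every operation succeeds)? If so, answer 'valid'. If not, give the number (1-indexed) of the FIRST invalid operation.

Answer: 5

Derivation:
Step 1 (down 1): focus=Y path=1 depth=1 children=[] left=['Z'] right=['P', 'X', 'M'] parent=O
Step 2 (left): focus=Z path=0 depth=1 children=['T'] left=[] right=['Y', 'P', 'X', 'M'] parent=O
Step 3 (up): focus=O path=root depth=0 children=['Z', 'Y', 'P', 'X', 'M'] (at root)
Step 4 (down 3): focus=X path=3 depth=1 children=[] left=['Z', 'Y', 'P'] right=['M'] parent=O
Step 5 (down 0): INVALID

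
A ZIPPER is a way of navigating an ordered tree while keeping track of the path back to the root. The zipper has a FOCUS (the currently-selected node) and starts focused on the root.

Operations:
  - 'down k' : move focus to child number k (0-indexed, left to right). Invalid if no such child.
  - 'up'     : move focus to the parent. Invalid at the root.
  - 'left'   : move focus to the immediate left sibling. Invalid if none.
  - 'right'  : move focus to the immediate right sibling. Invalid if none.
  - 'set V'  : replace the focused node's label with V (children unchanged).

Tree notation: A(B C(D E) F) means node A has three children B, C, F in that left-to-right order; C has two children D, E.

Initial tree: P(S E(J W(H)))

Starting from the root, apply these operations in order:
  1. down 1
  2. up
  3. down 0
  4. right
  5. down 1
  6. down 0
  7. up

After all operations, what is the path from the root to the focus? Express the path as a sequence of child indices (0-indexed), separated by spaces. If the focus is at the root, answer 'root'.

Step 1 (down 1): focus=E path=1 depth=1 children=['J', 'W'] left=['S'] right=[] parent=P
Step 2 (up): focus=P path=root depth=0 children=['S', 'E'] (at root)
Step 3 (down 0): focus=S path=0 depth=1 children=[] left=[] right=['E'] parent=P
Step 4 (right): focus=E path=1 depth=1 children=['J', 'W'] left=['S'] right=[] parent=P
Step 5 (down 1): focus=W path=1/1 depth=2 children=['H'] left=['J'] right=[] parent=E
Step 6 (down 0): focus=H path=1/1/0 depth=3 children=[] left=[] right=[] parent=W
Step 7 (up): focus=W path=1/1 depth=2 children=['H'] left=['J'] right=[] parent=E

Answer: 1 1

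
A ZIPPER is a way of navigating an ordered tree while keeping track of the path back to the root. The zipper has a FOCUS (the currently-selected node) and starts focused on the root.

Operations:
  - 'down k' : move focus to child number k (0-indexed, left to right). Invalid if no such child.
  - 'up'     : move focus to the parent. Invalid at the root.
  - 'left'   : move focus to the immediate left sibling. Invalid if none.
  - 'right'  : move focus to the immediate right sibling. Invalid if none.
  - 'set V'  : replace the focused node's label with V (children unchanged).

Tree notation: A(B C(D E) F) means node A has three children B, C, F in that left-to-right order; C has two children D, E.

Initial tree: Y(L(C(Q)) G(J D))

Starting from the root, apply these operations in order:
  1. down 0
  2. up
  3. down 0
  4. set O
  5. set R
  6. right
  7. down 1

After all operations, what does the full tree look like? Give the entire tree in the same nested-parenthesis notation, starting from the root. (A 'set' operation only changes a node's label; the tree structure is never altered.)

Answer: Y(R(C(Q)) G(J D))

Derivation:
Step 1 (down 0): focus=L path=0 depth=1 children=['C'] left=[] right=['G'] parent=Y
Step 2 (up): focus=Y path=root depth=0 children=['L', 'G'] (at root)
Step 3 (down 0): focus=L path=0 depth=1 children=['C'] left=[] right=['G'] parent=Y
Step 4 (set O): focus=O path=0 depth=1 children=['C'] left=[] right=['G'] parent=Y
Step 5 (set R): focus=R path=0 depth=1 children=['C'] left=[] right=['G'] parent=Y
Step 6 (right): focus=G path=1 depth=1 children=['J', 'D'] left=['R'] right=[] parent=Y
Step 7 (down 1): focus=D path=1/1 depth=2 children=[] left=['J'] right=[] parent=G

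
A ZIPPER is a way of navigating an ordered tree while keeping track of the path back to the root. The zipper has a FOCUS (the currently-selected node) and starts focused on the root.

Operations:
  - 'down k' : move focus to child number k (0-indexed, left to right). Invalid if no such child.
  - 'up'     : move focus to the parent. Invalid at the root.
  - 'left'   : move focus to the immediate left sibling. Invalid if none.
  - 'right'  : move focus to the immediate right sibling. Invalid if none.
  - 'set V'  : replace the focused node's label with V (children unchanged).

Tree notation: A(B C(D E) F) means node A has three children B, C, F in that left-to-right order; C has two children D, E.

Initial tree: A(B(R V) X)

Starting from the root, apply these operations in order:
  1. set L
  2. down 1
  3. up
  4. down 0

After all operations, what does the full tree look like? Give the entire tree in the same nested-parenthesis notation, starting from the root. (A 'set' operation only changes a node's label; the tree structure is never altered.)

Step 1 (set L): focus=L path=root depth=0 children=['B', 'X'] (at root)
Step 2 (down 1): focus=X path=1 depth=1 children=[] left=['B'] right=[] parent=L
Step 3 (up): focus=L path=root depth=0 children=['B', 'X'] (at root)
Step 4 (down 0): focus=B path=0 depth=1 children=['R', 'V'] left=[] right=['X'] parent=L

Answer: L(B(R V) X)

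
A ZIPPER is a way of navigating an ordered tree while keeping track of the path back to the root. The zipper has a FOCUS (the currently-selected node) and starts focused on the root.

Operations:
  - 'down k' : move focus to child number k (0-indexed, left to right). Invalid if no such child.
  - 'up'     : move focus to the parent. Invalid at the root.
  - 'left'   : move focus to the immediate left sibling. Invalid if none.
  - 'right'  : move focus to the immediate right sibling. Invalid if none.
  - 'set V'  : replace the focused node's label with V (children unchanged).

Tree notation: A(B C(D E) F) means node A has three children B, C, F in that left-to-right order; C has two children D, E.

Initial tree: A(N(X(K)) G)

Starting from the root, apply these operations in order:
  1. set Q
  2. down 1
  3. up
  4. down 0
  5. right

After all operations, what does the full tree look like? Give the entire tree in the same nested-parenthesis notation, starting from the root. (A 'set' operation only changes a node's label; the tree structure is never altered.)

Answer: Q(N(X(K)) G)

Derivation:
Step 1 (set Q): focus=Q path=root depth=0 children=['N', 'G'] (at root)
Step 2 (down 1): focus=G path=1 depth=1 children=[] left=['N'] right=[] parent=Q
Step 3 (up): focus=Q path=root depth=0 children=['N', 'G'] (at root)
Step 4 (down 0): focus=N path=0 depth=1 children=['X'] left=[] right=['G'] parent=Q
Step 5 (right): focus=G path=1 depth=1 children=[] left=['N'] right=[] parent=Q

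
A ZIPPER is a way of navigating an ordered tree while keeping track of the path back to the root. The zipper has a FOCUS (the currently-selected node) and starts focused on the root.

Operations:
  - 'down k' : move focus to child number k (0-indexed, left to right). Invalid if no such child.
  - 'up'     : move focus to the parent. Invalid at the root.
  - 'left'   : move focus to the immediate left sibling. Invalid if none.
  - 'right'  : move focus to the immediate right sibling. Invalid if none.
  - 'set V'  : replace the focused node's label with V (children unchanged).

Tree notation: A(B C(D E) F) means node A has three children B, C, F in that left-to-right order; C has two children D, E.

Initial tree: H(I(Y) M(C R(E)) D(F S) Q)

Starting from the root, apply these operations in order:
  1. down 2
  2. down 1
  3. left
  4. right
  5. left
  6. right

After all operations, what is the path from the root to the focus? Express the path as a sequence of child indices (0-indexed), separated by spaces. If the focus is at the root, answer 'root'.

Step 1 (down 2): focus=D path=2 depth=1 children=['F', 'S'] left=['I', 'M'] right=['Q'] parent=H
Step 2 (down 1): focus=S path=2/1 depth=2 children=[] left=['F'] right=[] parent=D
Step 3 (left): focus=F path=2/0 depth=2 children=[] left=[] right=['S'] parent=D
Step 4 (right): focus=S path=2/1 depth=2 children=[] left=['F'] right=[] parent=D
Step 5 (left): focus=F path=2/0 depth=2 children=[] left=[] right=['S'] parent=D
Step 6 (right): focus=S path=2/1 depth=2 children=[] left=['F'] right=[] parent=D

Answer: 2 1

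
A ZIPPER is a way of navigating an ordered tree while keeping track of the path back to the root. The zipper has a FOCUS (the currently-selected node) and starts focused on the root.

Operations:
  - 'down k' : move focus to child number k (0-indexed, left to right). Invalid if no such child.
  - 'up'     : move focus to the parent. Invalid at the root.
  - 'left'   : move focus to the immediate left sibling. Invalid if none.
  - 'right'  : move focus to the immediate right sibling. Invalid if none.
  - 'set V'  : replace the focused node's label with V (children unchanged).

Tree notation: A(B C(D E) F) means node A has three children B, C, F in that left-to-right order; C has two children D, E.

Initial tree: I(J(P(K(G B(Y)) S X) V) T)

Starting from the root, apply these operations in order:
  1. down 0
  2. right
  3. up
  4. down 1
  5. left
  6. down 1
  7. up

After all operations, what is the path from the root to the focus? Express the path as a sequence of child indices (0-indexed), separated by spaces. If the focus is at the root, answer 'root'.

Answer: 0

Derivation:
Step 1 (down 0): focus=J path=0 depth=1 children=['P', 'V'] left=[] right=['T'] parent=I
Step 2 (right): focus=T path=1 depth=1 children=[] left=['J'] right=[] parent=I
Step 3 (up): focus=I path=root depth=0 children=['J', 'T'] (at root)
Step 4 (down 1): focus=T path=1 depth=1 children=[] left=['J'] right=[] parent=I
Step 5 (left): focus=J path=0 depth=1 children=['P', 'V'] left=[] right=['T'] parent=I
Step 6 (down 1): focus=V path=0/1 depth=2 children=[] left=['P'] right=[] parent=J
Step 7 (up): focus=J path=0 depth=1 children=['P', 'V'] left=[] right=['T'] parent=I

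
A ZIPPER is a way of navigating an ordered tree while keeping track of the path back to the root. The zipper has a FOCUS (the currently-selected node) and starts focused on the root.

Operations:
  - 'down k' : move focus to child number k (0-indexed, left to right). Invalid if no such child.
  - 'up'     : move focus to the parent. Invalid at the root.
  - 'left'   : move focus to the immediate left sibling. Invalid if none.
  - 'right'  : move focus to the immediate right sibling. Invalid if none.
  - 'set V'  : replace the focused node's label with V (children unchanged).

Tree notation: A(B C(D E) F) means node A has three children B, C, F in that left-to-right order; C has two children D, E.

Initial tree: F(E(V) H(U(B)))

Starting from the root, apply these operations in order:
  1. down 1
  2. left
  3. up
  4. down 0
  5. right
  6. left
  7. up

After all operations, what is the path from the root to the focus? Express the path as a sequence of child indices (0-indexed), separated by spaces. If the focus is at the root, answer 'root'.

Step 1 (down 1): focus=H path=1 depth=1 children=['U'] left=['E'] right=[] parent=F
Step 2 (left): focus=E path=0 depth=1 children=['V'] left=[] right=['H'] parent=F
Step 3 (up): focus=F path=root depth=0 children=['E', 'H'] (at root)
Step 4 (down 0): focus=E path=0 depth=1 children=['V'] left=[] right=['H'] parent=F
Step 5 (right): focus=H path=1 depth=1 children=['U'] left=['E'] right=[] parent=F
Step 6 (left): focus=E path=0 depth=1 children=['V'] left=[] right=['H'] parent=F
Step 7 (up): focus=F path=root depth=0 children=['E', 'H'] (at root)

Answer: root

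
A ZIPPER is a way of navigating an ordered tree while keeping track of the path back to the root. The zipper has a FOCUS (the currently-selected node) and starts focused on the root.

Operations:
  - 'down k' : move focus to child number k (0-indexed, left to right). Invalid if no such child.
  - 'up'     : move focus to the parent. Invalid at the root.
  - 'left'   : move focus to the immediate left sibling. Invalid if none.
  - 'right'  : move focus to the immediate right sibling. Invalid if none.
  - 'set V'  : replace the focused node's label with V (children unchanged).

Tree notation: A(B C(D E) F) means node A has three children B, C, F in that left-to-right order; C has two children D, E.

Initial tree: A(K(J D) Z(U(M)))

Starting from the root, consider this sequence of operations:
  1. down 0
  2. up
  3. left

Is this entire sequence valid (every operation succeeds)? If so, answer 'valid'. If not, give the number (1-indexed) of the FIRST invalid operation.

Step 1 (down 0): focus=K path=0 depth=1 children=['J', 'D'] left=[] right=['Z'] parent=A
Step 2 (up): focus=A path=root depth=0 children=['K', 'Z'] (at root)
Step 3 (left): INVALID

Answer: 3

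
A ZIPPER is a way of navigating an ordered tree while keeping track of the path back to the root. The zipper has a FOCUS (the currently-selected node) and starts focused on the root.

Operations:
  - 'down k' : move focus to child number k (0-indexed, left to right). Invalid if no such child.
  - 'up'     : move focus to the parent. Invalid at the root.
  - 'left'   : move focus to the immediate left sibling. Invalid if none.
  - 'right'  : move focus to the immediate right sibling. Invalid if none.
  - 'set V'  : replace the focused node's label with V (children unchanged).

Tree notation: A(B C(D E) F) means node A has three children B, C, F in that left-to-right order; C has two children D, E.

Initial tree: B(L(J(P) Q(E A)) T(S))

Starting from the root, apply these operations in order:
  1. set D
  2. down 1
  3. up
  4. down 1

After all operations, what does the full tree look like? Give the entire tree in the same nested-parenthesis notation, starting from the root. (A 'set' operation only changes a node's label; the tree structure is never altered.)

Step 1 (set D): focus=D path=root depth=0 children=['L', 'T'] (at root)
Step 2 (down 1): focus=T path=1 depth=1 children=['S'] left=['L'] right=[] parent=D
Step 3 (up): focus=D path=root depth=0 children=['L', 'T'] (at root)
Step 4 (down 1): focus=T path=1 depth=1 children=['S'] left=['L'] right=[] parent=D

Answer: D(L(J(P) Q(E A)) T(S))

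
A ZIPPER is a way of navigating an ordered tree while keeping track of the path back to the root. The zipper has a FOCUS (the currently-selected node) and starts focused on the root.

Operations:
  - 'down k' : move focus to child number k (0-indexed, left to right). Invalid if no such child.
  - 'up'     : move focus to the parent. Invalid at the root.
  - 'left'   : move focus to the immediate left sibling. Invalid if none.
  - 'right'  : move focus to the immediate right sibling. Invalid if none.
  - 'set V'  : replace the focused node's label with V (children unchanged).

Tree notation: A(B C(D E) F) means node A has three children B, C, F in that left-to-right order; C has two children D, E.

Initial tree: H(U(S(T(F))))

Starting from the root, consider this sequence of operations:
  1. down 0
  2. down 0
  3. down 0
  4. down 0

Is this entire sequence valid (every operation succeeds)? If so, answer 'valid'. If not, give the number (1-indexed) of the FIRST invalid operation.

Step 1 (down 0): focus=U path=0 depth=1 children=['S'] left=[] right=[] parent=H
Step 2 (down 0): focus=S path=0/0 depth=2 children=['T'] left=[] right=[] parent=U
Step 3 (down 0): focus=T path=0/0/0 depth=3 children=['F'] left=[] right=[] parent=S
Step 4 (down 0): focus=F path=0/0/0/0 depth=4 children=[] left=[] right=[] parent=T

Answer: valid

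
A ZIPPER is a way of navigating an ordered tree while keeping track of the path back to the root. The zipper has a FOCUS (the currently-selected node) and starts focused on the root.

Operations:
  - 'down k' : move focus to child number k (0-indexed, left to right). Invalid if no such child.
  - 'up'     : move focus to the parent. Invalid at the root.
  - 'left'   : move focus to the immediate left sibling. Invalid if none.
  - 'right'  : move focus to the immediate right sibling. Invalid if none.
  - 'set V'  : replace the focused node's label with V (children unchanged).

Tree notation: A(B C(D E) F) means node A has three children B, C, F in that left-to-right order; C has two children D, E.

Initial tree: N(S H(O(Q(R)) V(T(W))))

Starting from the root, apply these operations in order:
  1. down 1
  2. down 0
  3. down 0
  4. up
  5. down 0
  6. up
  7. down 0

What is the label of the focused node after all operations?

Step 1 (down 1): focus=H path=1 depth=1 children=['O', 'V'] left=['S'] right=[] parent=N
Step 2 (down 0): focus=O path=1/0 depth=2 children=['Q'] left=[] right=['V'] parent=H
Step 3 (down 0): focus=Q path=1/0/0 depth=3 children=['R'] left=[] right=[] parent=O
Step 4 (up): focus=O path=1/0 depth=2 children=['Q'] left=[] right=['V'] parent=H
Step 5 (down 0): focus=Q path=1/0/0 depth=3 children=['R'] left=[] right=[] parent=O
Step 6 (up): focus=O path=1/0 depth=2 children=['Q'] left=[] right=['V'] parent=H
Step 7 (down 0): focus=Q path=1/0/0 depth=3 children=['R'] left=[] right=[] parent=O

Answer: Q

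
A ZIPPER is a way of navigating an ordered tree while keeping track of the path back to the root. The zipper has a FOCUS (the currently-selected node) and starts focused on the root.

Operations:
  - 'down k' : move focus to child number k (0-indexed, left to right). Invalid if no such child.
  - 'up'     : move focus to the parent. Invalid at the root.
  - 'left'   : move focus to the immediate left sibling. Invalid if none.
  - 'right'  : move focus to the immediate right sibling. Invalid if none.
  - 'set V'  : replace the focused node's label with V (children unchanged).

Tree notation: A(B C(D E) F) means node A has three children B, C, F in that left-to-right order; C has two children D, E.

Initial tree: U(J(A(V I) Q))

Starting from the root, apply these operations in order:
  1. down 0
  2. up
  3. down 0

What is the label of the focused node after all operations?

Answer: J

Derivation:
Step 1 (down 0): focus=J path=0 depth=1 children=['A', 'Q'] left=[] right=[] parent=U
Step 2 (up): focus=U path=root depth=0 children=['J'] (at root)
Step 3 (down 0): focus=J path=0 depth=1 children=['A', 'Q'] left=[] right=[] parent=U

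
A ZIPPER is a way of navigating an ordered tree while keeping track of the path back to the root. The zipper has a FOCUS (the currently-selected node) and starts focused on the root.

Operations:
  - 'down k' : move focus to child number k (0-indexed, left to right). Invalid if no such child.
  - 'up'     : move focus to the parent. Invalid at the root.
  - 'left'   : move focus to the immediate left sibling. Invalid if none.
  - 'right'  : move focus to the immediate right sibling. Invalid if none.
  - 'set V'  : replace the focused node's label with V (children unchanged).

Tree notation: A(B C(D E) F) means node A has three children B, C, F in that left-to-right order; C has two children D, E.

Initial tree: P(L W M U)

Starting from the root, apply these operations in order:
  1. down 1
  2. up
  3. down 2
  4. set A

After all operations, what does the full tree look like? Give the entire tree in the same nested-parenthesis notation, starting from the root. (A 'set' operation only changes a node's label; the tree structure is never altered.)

Answer: P(L W A U)

Derivation:
Step 1 (down 1): focus=W path=1 depth=1 children=[] left=['L'] right=['M', 'U'] parent=P
Step 2 (up): focus=P path=root depth=0 children=['L', 'W', 'M', 'U'] (at root)
Step 3 (down 2): focus=M path=2 depth=1 children=[] left=['L', 'W'] right=['U'] parent=P
Step 4 (set A): focus=A path=2 depth=1 children=[] left=['L', 'W'] right=['U'] parent=P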